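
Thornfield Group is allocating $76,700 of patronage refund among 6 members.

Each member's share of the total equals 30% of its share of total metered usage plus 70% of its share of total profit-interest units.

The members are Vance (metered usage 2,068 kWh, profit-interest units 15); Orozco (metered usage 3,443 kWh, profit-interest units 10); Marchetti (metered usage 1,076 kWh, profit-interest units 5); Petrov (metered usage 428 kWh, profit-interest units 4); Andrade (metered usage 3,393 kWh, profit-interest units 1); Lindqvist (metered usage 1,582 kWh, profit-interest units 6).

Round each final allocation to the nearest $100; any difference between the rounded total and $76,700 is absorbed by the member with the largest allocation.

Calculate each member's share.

Vance: $23,600 | Orozco: $19,700 | Marchetti: $8,600 | Petrov: $6,100 | Andrade: $7,800 | Lindqvist: $10,900

Metered usage total 11,990; profit-interest units total 41.
Composite weights (30% metered usage + 70% profit-interest units): Vance 0.3078; Orozco 0.2569; Marchetti 0.1123; Petrov 0.0790; Andrade 0.1020; Lindqvist 0.1420.
Unrounded shares: Vance 23,611.38; Orozco 19,702.58; Marchetti 8,612.51; Petrov 6,059.42; Andrade 7,821.02; Lindqvist 10,893.09.
After rounding ($100): Vance $23,600; Orozco $19,700; Marchetti $8,600; Petrov $6,100; Andrade $7,800; Lindqvist $10,900. Sum = $76,700.
No rounding difference to absorb.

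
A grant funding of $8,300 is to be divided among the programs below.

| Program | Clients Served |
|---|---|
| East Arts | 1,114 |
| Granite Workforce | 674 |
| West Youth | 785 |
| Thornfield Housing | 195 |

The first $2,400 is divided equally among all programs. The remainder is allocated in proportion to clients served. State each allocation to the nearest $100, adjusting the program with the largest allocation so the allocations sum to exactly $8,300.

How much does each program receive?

East Arts: $3,000 | Granite Workforce: $2,000 | West Youth: $2,300 | Thornfield Housing: $1,000

First tranche $2,400 split equally: $600 each.
Remainder $5,900 by clients served (total 2,768): East Arts 2,374.49 → $2,400; Granite Workforce 1,436.63 → $1,400; West Youth 1,673.23 → $1,700; Thornfield Housing 415.64 → $400.
Totals: East Arts $600 + $2,400 = $3,000; Granite Workforce $600 + $1,400 = $2,000; West Youth $600 + $1,700 = $2,300; Thornfield Housing $600 + $400 = $1,000.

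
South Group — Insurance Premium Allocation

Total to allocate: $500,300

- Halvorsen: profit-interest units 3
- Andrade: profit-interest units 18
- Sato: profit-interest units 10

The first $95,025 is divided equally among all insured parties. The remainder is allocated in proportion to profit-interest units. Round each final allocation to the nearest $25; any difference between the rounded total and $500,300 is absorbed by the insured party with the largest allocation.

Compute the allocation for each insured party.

Halvorsen: $70,900 · Andrade: $267,000 · Sato: $162,400

Equal tier: $95,025 ÷ 3 = $31,675 apiece.
Remainder $405,275 by profit-interest units (total 31): Halvorsen 39,220.16 → $39,225; Andrade 235,320.97 → $235,325; Sato 130,733.87 → $130,725.
Totals: Halvorsen $31,675 + $39,225 = $70,900; Andrade $31,675 + $235,325 = $267,000; Sato $31,675 + $130,725 = $162,400.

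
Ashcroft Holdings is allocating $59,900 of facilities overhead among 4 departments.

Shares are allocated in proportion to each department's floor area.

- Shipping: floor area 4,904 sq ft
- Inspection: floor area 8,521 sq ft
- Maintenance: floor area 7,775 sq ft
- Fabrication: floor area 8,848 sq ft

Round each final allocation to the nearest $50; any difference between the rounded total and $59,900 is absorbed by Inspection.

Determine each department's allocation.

Floor area total: 30,048.
Pro-rata amounts: Shipping 4,904/30,048 × $59,900 = 9,776.01; Inspection 8,521/30,048 × $59,900 = 16,986.42; Maintenance 7,775/30,048 × $59,900 = 15,499.28; Fabrication 8,848/30,048 × $59,900 = 17,638.29.
After rounding ($50): Shipping $9,800; Inspection $17,000; Maintenance $15,500; Fabrication $17,650. Sum = $59,950.
Difference $59,900 − $59,950 = −$50 applied to Inspection: Inspection becomes $16,950.

Shipping: $9,800 · Inspection: $16,950 · Maintenance: $15,500 · Fabrication: $17,650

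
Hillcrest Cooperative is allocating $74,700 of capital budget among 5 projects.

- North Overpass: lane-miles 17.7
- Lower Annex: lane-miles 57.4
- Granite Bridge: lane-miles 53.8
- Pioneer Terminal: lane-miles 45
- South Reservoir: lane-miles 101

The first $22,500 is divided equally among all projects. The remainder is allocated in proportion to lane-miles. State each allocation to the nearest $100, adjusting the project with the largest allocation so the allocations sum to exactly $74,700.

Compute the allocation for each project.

North Overpass: $7,900; Lower Annex: $15,400; Granite Bridge: $14,700; Pioneer Terminal: $13,000; South Reservoir: $23,700

First tranche $22,500 split equally: $4,500 each.
Remainder $52,200 by lane-miles (total 274.9): North Overpass 3,361.00 → $3,400; Lower Annex 10,899.53 → $10,900; Granite Bridge 10,215.93 → $10,200; Pioneer Terminal 8,544.93 → $8,500; South Reservoir 19,178.61 → $19,200.
Totals: North Overpass $4,500 + $3,400 = $7,900; Lower Annex $4,500 + $10,900 = $15,400; Granite Bridge $4,500 + $10,200 = $14,700; Pioneer Terminal $4,500 + $8,500 = $13,000; South Reservoir $4,500 + $19,200 = $23,700.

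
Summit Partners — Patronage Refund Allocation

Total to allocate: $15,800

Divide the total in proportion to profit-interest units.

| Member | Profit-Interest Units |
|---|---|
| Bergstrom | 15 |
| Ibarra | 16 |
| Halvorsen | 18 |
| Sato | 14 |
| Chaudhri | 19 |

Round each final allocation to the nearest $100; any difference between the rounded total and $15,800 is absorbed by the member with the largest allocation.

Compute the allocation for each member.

Bergstrom: $2,900 | Ibarra: $3,100 | Halvorsen: $3,500 | Sato: $2,700 | Chaudhri: $3,600

Profit-interest units total: 82.
Unrounded shares: Bergstrom 15/82 × $15,800 = 2,890.24; Ibarra 16/82 × $15,800 = 3,082.93; Halvorsen 18/82 × $15,800 = 3,468.29; Sato 14/82 × $15,800 = 2,697.56; Chaudhri 19/82 × $15,800 = 3,660.98.
At nearest $100: Bergstrom $2,900; Ibarra $3,100; Halvorsen $3,500; Sato $2,700; Chaudhri $3,700. Sum = $15,900.
Difference $15,800 − $15,900 = −$100 applied to largest allocation (Chaudhri): Chaudhri becomes $3,600.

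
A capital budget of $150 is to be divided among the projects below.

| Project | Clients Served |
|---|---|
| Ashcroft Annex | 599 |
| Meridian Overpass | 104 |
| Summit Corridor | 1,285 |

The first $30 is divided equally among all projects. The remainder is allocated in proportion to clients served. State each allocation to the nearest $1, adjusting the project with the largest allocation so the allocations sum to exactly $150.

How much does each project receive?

$30 shared equally gives $10 per project.
Remainder $120 by clients served (total 1,988): Ashcroft Annex 36.16 → $36; Meridian Overpass 6.28 → $6; Summit Corridor 77.57 → $78.
Totals: Ashcroft Annex $10 + $36 = $46; Meridian Overpass $10 + $6 = $16; Summit Corridor $10 + $78 = $88.

Ashcroft Annex: $46; Meridian Overpass: $16; Summit Corridor: $88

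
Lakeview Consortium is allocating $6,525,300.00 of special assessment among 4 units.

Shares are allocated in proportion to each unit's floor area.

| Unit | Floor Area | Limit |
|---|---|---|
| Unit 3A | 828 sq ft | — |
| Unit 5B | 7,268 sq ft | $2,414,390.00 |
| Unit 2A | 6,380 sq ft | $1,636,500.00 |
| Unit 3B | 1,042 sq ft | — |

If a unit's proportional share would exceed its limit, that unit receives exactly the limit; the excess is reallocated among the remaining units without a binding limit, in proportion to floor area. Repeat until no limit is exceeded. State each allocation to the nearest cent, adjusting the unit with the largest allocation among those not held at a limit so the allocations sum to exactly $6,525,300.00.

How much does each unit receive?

Unit 3A: $1,095,621.11; Unit 5B: $2,414,390.00; Unit 2A: $1,636,500.00; Unit 3B: $1,378,788.89

Floor area total: 15,518.
Proportional shares (ignoring caps): Unit 3A 348,172.9862; Unit 5B 3,056,185.1012; Unit 2A 2,682,782.1884; Unit 3B 438,159.7242.
Capped: Unit 5B ($2,414,390.00), Unit 2A ($1,636,500.00); remaining pool $2,474,410.00 reallocated over remaining floor area 1,870.
Shares after redistribution: Unit 3A 1,095,621.1123 → $1,095,621.11; Unit 3B 1,378,788.8877 → $1,378,788.89.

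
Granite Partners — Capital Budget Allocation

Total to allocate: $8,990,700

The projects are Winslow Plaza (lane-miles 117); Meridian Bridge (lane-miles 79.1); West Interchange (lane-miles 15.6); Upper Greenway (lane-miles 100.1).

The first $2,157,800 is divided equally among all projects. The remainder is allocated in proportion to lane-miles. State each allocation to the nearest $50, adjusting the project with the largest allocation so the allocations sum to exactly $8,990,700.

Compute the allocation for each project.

First tranche $2,157,800 split equally: $539,450 each.
Remainder $6,832,900 by lane-miles (total 311.8): Winslow Plaza 2,563,981.08 → $2,564,000; Meridian Bridge 1,733,426.52 → $1,733,450; West Interchange 341,864.14 → $341,850; Upper Greenway 2,193,628.26 → $2,193,650.
Rounding difference −$50 on remainder applied to Winslow Plaza.
Totals: Winslow Plaza $539,450 + $2,563,950 = $3,103,400; Meridian Bridge $539,450 + $1,733,450 = $2,272,900; West Interchange $539,450 + $341,850 = $881,300; Upper Greenway $539,450 + $2,193,650 = $2,733,100.

Winslow Plaza: $3,103,400 · Meridian Bridge: $2,272,900 · West Interchange: $881,300 · Upper Greenway: $2,733,100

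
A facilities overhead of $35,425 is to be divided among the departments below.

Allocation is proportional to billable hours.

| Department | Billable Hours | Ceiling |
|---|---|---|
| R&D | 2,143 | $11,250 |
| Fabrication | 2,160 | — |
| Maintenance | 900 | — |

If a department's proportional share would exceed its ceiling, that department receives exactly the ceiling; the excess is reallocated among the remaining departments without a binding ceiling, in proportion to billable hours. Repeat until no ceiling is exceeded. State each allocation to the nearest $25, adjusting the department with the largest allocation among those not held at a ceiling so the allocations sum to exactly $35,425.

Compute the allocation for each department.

R&D: $11,250; Fabrication: $17,075; Maintenance: $7,100

Sum of billable hours: 5,203.
Pro-rata shares before constraints: R&D 14,590.77; Fabrication 14,706.52; Maintenance 6,127.71.
Capped: R&D ($11,250); balance $24,175 reallocated over remaining billable hours 3,060.
Redistributed shares: Fabrication 17,064.71 → $17,075; Maintenance 7,110.29 → $7,100.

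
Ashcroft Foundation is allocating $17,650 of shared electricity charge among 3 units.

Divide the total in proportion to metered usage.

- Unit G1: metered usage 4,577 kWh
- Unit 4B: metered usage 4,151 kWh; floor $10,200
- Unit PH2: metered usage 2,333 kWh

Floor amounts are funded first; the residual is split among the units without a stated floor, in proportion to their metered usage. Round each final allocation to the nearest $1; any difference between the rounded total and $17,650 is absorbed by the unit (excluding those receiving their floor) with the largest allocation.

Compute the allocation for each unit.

Guaranteed amounts: Unit 4B $10,200. Residual $7,450.
Residual split over remaining metered usage 6,910: Unit G1 4,934.68 → $4,935; Unit PH2 2,515.32 → $2,515.

Unit G1: $4,935 · Unit 4B: $10,200 · Unit PH2: $2,515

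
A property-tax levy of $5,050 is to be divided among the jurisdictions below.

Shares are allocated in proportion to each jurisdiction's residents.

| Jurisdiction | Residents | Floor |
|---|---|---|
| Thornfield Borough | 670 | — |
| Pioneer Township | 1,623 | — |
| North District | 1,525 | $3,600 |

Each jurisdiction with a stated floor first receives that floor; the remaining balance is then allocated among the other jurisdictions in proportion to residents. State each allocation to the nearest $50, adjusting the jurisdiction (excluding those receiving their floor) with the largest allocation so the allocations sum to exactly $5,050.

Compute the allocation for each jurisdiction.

Thornfield Borough: $400; Pioneer Township: $1,050; North District: $3,600

Minimums first: North District $3,600. Balance $1,450.
Balance split over remaining residents 2,293: Thornfield Borough 423.68 → $400; Pioneer Township 1,026.32 → $1,050.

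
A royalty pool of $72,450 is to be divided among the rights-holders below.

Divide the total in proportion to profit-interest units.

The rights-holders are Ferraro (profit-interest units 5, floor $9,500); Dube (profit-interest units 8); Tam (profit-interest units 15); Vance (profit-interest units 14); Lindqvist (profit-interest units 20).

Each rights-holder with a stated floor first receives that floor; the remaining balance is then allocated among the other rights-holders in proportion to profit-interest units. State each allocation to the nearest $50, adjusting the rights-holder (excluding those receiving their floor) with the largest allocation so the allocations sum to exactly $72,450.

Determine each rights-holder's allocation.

Ferraro: $9,500; Dube: $8,850; Tam: $16,550; Vance: $15,450; Lindqvist: $22,100

Guaranteed amounts: Ferraro $9,500. Balance $62,950.
Balance split over remaining profit-interest units 57: Dube 8,835.09 → $8,850; Tam 16,565.79 → $16,550; Vance 15,461.40 → $15,450; Lindqvist 22,087.72 → $22,100.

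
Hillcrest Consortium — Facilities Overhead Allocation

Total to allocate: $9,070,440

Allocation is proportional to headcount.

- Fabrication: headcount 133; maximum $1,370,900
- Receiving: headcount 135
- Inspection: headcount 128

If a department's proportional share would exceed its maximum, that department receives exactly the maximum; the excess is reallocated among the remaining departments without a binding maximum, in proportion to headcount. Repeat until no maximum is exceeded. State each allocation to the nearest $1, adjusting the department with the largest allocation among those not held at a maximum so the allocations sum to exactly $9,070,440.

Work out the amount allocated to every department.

Headcount total: 396.
Unconstrained shares: Fabrication 3,046,385.15; Receiving 3,092,195.45; Inspection 2,931,859.39.
Capped: Fabrication ($1,370,900); balance $7,699,540 reallocated over remaining headcount 263.
Redistributed shares: Receiving 3,952,235.36 → $3,952,235; Inspection 3,747,304.64 → $3,747,305.

Fabrication: $1,370,900 · Receiving: $3,952,235 · Inspection: $3,747,305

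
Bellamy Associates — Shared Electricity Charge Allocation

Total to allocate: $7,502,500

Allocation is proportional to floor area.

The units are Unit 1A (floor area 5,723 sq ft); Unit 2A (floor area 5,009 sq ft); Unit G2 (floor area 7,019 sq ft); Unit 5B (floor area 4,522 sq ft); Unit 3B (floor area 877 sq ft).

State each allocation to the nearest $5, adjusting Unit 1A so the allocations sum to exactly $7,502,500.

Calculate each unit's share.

Combined floor area = 23,150.
Unrounded shares: Unit 1A 5,723/23,150 × $7,502,500 = 1,854,721.71; Unit 2A 5,009/23,150 × $7,502,500 = 1,623,327.11; Unit G2 7,019/23,150 × $7,502,500 = 2,274,732.07; Unit 5B 4,522/23,150 × $7,502,500 = 1,465,499.14; Unit 3B 877/23,150 × $7,502,500 = 284,219.98.
At nearest $5: Unit 1A $1,854,720; Unit 2A $1,623,325; Unit G2 $2,274,730; Unit 5B $1,465,500; Unit 3B $284,220. Sum = $7,502,495.
Difference $7,502,500 − $7,502,495 = +$5 applied to Unit 1A: Unit 1A becomes $1,854,725.

Unit 1A: $1,854,725 · Unit 2A: $1,623,325 · Unit G2: $2,274,730 · Unit 5B: $1,465,500 · Unit 3B: $284,220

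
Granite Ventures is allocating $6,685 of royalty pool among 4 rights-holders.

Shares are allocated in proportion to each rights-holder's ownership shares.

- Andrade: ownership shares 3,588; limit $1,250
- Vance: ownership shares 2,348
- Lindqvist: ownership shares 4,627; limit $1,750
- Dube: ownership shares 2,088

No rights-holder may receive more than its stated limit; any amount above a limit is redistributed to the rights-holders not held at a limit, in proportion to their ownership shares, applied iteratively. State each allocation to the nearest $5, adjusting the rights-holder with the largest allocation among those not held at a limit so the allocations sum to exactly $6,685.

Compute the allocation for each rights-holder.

Combined ownership shares = 12,651.
Proportional shares (ignoring caps): Andrade 1,895.96; Vance 1,240.72; Lindqvist 2,444.98; Dube 1,103.33.
Cap binds for Andrade ($1,250), Lindqvist ($1,750); residual $3,685 reallocated over remaining ownership shares 4,436.
Remaining shares: Vance 1,950.49 → $1,950; Dube 1,734.51 → $1,735.

Andrade: $1,250 · Vance: $1,950 · Lindqvist: $1,750 · Dube: $1,735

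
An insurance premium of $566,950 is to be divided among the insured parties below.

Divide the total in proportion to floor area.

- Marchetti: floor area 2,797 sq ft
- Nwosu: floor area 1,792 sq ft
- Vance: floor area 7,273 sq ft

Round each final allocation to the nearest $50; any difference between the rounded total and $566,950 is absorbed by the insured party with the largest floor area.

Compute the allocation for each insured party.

Marchetti: $133,700 · Nwosu: $85,650 · Vance: $347,600

Total floor area = 2,797 + 1,792 + 7,273 = 11,862.
Unrounded shares: Marchetti 133,683.96; Nwosu 85,649.50; Vance 347,616.54.
Rounded to nearest $50: Marchetti $133,700; Nwosu $85,650; Vance $347,600. Sum = $566,950.
No rounding difference to absorb.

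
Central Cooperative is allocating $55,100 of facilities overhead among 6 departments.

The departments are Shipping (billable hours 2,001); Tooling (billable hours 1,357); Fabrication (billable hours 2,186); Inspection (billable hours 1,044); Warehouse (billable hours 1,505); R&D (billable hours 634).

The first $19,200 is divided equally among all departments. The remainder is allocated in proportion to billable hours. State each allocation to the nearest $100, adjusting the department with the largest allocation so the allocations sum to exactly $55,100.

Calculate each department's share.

Shipping: $11,400; Tooling: $8,800; Fabrication: $12,200; Inspection: $7,500; Warehouse: $9,400; R&D: $5,800

First tranche $19,200 split equally: $3,200 each.
Remainder $35,900 by billable hours (total 8,727): Shipping 8,231.45 → $8,200; Tooling 5,582.25 → $5,600; Fabrication 8,992.48 → $9,000; Inspection 4,294.67 → $4,300; Warehouse 6,191.07 → $6,200; R&D 2,608.07 → $2,600.
Totals: Shipping $3,200 + $8,200 = $11,400; Tooling $3,200 + $5,600 = $8,800; Fabrication $3,200 + $9,000 = $12,200; Inspection $3,200 + $4,300 = $7,500; Warehouse $3,200 + $6,200 = $9,400; R&D $3,200 + $2,600 = $5,800.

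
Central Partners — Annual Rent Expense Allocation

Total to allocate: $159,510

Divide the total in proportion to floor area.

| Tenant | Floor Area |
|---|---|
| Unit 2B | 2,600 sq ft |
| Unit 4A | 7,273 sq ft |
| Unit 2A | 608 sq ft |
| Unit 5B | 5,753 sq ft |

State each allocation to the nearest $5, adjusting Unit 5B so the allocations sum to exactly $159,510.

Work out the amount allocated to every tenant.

Sum of floor area: 16,234.
Unrounded shares: Unit 2B 2,600/16,234 × $159,510 = 25,546.75; Unit 4A 7,273/16,234 × $159,510 = 71,462.13; Unit 2A 608/16,234 × $159,510 = 5,974.01; Unit 5B 5,753/16,234 × $159,510 = 56,527.11.
Rounded to nearest $5: Unit 2B $25,545; Unit 4A $71,460; Unit 2A $5,975; Unit 5B $56,525. Sum = $159,505.
Difference $159,510 − $159,505 = +$5 applied to Unit 5B: Unit 5B becomes $56,530.

Unit 2B: $25,545; Unit 4A: $71,460; Unit 2A: $5,975; Unit 5B: $56,530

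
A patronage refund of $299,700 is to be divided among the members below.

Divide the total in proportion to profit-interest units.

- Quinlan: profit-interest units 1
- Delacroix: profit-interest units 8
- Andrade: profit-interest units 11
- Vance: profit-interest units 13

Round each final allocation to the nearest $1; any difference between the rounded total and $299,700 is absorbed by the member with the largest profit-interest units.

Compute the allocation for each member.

Quinlan: $9,082; Delacroix: $72,655; Andrade: $99,900; Vance: $118,063

Total profit-interest units = 33.
Unrounded shares: Quinlan 1/33 × $299,700 = 9,081.82; Delacroix 8/33 × $299,700 = 72,654.55; Andrade 11/33 × $299,700 = 99,900.00; Vance 13/33 × $299,700 = 118,063.64.
After rounding ($1): Quinlan $9,082; Delacroix $72,655; Andrade $99,900; Vance $118,064. Sum = $299,701.
Difference $299,700 − $299,701 = −$1 applied to largest profit-interest units (Vance): Vance becomes $118,063.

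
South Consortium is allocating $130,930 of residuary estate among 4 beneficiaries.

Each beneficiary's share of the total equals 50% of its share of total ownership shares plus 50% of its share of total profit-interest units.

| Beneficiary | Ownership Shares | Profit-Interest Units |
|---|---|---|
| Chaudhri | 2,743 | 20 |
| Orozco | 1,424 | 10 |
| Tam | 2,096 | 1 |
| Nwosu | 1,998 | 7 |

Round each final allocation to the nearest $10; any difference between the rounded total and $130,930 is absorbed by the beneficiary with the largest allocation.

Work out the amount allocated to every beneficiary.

Totals — ownership shares 8,261, profit-interest units 38.
Blended shares (50% ownership shares + 50% profit-interest units): Chaudhri 0.4292; Orozco 0.2178; Tam 0.1400; Nwosu 0.2130.
Raw shares: Chaudhri 56,192.40; Orozco 28,512.24; Tam 18,332.69; Nwosu 27,892.66.
Rounded to nearest $10: Chaudhri $56,190; Orozco $28,510; Tam $18,330; Nwosu $27,890. Sum = $130,920.
Difference $130,930 − $130,920 = +$10 applied to largest allocation (Chaudhri): Chaudhri becomes $56,200.

Chaudhri: $56,200 · Orozco: $28,510 · Tam: $18,330 · Nwosu: $27,890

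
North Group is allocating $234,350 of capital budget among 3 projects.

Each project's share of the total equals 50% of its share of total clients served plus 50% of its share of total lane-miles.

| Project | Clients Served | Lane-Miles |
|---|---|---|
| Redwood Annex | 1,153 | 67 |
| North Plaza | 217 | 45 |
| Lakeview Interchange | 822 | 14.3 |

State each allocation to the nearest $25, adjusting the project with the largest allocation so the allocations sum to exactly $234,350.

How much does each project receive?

Redwood Annex: $123,800 | North Plaza: $53,350 | Lakeview Interchange: $57,200

Clients served total 2,192; lane-miles total 126.3.
Composite weights (50% clients served + 50% lane-miles): Redwood Annex 0.5282; North Plaza 0.2276; Lakeview Interchange 0.2441.
Proportional shares: Redwood Annex 123,793.82; North Plaza 53,348.71; Lakeview Interchange 57,207.47.
After rounding ($25): Redwood Annex $123,800; North Plaza $53,350; Lakeview Interchange $57,200. Sum = $234,350.
Rounded total matches; no reconciliation needed.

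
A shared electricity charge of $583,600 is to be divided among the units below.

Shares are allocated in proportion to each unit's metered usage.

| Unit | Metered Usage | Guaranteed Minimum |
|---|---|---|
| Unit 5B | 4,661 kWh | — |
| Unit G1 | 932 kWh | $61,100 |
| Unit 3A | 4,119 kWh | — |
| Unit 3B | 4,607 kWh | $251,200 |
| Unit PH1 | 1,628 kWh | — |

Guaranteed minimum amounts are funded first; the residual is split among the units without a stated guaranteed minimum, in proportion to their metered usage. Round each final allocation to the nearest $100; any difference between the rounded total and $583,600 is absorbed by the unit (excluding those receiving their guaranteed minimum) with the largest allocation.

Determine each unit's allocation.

Unit 5B: $121,500 | Unit G1: $61,100 | Unit 3A: $107,400 | Unit 3B: $251,200 | Unit PH1: $42,400

Fund the minimums — Unit G1 $61,100; Unit 3B $251,200. Remaining pool $271,300.
Remaining pool split over remaining metered usage 10,408: Unit 5B 121,495.90 → $121,500; Unit 3A 107,367.86 → $107,400; Unit PH1 42,436.24 → $42,400.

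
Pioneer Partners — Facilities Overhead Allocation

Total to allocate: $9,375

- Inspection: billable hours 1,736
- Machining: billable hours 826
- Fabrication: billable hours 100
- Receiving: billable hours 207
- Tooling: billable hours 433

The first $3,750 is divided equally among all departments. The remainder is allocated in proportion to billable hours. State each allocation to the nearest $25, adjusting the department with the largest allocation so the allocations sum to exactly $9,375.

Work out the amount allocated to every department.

First tranche $3,750 split equally: $750 each.
Remainder $5,625 by billable hours (total 3,302): Inspection 2,957.30 → $2,950; Machining 1,407.10 → $1,400; Fabrication 170.35 → $175; Receiving 352.63 → $350; Tooling 737.62 → $750.
Totals: Inspection $750 + $2,950 = $3,700; Machining $750 + $1,400 = $2,150; Fabrication $750 + $175 = $925; Receiving $750 + $350 = $1,100; Tooling $750 + $750 = $1,500.

Inspection: $3,700; Machining: $2,150; Fabrication: $925; Receiving: $1,100; Tooling: $1,500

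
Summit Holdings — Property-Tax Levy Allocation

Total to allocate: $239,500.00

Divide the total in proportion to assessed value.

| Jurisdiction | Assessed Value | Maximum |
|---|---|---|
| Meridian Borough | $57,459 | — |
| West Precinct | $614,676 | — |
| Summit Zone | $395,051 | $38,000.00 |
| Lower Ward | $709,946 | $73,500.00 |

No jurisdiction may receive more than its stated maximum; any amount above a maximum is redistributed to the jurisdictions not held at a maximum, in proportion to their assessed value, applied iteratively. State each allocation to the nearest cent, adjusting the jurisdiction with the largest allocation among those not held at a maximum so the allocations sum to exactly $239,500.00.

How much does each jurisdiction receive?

Assessed value total: 1,777,132.
Unconstrained shares: Meridian Borough 7,743.6175; West Precinct 82,838.4735; Summit Zone 53,240.1164; Lower Ward 95,677.7926.
Cap binds for Summit Zone ($38,000.00), Lower Ward ($73,500.00); residual $128,000.00 reallocated over remaining assessed value 672,135.
Shares after redistribution: Meridian Borough 10,942.3732 → $10,942.37; West Precinct 117,057.6268 → $117,057.63.

Meridian Borough: $10,942.37; West Precinct: $117,057.63; Summit Zone: $38,000.00; Lower Ward: $73,500.00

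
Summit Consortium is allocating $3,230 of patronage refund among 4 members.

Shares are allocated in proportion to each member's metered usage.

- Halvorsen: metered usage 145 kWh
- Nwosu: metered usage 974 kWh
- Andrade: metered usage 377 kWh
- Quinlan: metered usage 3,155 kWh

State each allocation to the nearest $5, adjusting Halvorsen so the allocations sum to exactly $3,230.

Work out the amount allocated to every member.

Halvorsen: $105 · Nwosu: $675 · Andrade: $260 · Quinlan: $2,190

Sum of metered usage: 4,651.
Proportional shares: Halvorsen 145/4,651 × $3,230 = 100.70; Nwosu 974/4,651 × $3,230 = 676.42; Andrade 377/4,651 × $3,230 = 261.82; Quinlan 3,155/4,651 × $3,230 = 2,191.07.
After rounding ($5): Halvorsen $100; Nwosu $675; Andrade $260; Quinlan $2,190. Sum = $3,225.
Difference $3,230 − $3,225 = +$5 applied to Halvorsen: Halvorsen becomes $105.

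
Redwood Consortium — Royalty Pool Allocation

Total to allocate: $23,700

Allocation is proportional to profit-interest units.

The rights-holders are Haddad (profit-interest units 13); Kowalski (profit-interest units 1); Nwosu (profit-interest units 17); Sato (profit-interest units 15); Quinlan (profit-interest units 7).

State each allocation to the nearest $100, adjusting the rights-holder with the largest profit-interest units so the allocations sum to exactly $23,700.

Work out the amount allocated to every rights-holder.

Haddad: $5,800 · Kowalski: $400 · Nwosu: $7,700 · Sato: $6,700 · Quinlan: $3,100

Total profit-interest units = 53.
Unrounded shares: Haddad 13/53 × $23,700 = 5,813.21; Kowalski 1/53 × $23,700 = 447.17; Nwosu 17/53 × $23,700 = 7,601.89; Sato 15/53 × $23,700 = 6,707.55; Quinlan 7/53 × $23,700 = 3,130.19.
Rounded to nearest $100: Haddad $5,800; Kowalski $400; Nwosu $7,600; Sato $6,700; Quinlan $3,100. Sum = $23,600.
Difference $23,700 − $23,600 = +$100 applied to largest profit-interest units (Nwosu): Nwosu becomes $7,700.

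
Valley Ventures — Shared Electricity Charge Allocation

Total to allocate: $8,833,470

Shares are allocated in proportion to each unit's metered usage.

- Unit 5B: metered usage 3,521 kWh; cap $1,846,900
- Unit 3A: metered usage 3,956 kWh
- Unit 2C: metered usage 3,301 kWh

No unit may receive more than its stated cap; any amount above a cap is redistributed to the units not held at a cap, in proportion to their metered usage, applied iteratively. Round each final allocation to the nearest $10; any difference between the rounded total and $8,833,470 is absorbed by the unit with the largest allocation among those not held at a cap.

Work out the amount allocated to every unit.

Unit 5B: $1,846,900 · Unit 3A: $3,808,580 · Unit 2C: $3,177,990

Sum of metered usage: 10,778.
Pro-rata shares before constraints: Unit 5B 2,885,753.19; Unit 3A 3,242,271.97; Unit 2C 2,705,444.84.
Cap binds for Unit 5B ($1,846,900); balance $6,986,570 reallocated over remaining metered usage 7,257.
Redistributed shares: Unit 3A 3,808,580.81 → $3,808,580; Unit 2C 3,177,989.19 → $3,177,990.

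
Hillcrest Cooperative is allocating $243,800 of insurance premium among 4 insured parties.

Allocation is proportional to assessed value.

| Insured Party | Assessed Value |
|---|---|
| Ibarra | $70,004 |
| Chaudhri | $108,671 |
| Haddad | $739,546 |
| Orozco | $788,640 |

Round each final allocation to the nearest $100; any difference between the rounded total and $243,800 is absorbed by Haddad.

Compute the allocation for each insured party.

Ibarra: $10,000 | Chaudhri: $15,500 | Haddad: $105,700 | Orozco: $112,600

Total assessed value = 1,706,861.
Raw shares: Ibarra 70,004/1,706,861 × $243,800 = 9,999.04; Chaudhri 108,671/1,706,861 × $243,800 = 15,522.05; Haddad 739,546/1,706,861 × $243,800 = 105,633.27; Orozco 788,640/1,706,861 × $243,800 = 112,645.63.
After rounding ($100): Ibarra $10,000; Chaudhri $15,500; Haddad $105,600; Orozco $112,600. Sum = $243,700.
Difference $243,800 − $243,700 = +$100 applied to Haddad: Haddad becomes $105,700.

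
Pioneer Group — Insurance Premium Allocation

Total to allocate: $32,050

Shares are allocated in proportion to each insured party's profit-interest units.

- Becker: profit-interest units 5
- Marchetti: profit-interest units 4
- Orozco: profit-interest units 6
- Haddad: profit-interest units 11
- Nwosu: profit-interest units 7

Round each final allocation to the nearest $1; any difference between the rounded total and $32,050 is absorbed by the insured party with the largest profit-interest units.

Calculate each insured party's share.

Becker: $4,856; Marchetti: $3,885; Orozco: $5,827; Haddad: $10,684; Nwosu: $6,798

Total profit-interest units = 5 + 4 + 6 + 11 + 7 = 33.
Pro-rata amounts: Becker 4,856.06; Marchetti 3,884.85; Orozco 5,827.27; Haddad 10,683.33; Nwosu 6,798.48.
After rounding ($1): Becker $4,856; Marchetti $3,885; Orozco $5,827; Haddad $10,683; Nwosu $6,798. Sum = $32,049.
Difference $32,050 − $32,049 = +$1 applied to largest profit-interest units (Haddad): Haddad becomes $10,684.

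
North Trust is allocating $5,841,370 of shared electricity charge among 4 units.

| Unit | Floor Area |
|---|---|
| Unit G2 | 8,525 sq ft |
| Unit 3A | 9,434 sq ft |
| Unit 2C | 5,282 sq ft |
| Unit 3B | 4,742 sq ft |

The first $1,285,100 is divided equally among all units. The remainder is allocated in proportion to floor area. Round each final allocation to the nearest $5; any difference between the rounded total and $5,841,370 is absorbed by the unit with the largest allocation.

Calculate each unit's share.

Equal tier: $1,285,100 ÷ 4 = $321,275 apiece.
Remainder $4,556,270 by floor area (total 27,983): Unit G2 1,388,064.24 → $1,388,065; Unit 3A 1,536,070.16 → $1,536,070; Unit 2C 860,029.95 → $860,030; Unit 3B 772,105.65 → $772,105.
Totals: Unit G2 $321,275 + $1,388,065 = $1,709,340; Unit 3A $321,275 + $1,536,070 = $1,857,345; Unit 2C $321,275 + $860,030 = $1,181,305; Unit 3B $321,275 + $772,105 = $1,093,380.

Unit G2: $1,709,340 · Unit 3A: $1,857,345 · Unit 2C: $1,181,305 · Unit 3B: $1,093,380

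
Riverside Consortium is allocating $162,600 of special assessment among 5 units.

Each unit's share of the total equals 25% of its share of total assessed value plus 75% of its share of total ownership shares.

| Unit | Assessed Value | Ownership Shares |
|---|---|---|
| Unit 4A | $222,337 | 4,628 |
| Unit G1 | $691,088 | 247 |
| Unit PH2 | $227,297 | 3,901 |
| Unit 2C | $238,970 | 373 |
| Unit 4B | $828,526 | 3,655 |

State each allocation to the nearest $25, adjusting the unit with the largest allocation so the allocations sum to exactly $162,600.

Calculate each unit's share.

Assessed value total 2,208,218; ownership shares total 12,804.
Blended shares (25% assessed value + 75% ownership shares): Unit 4A 0.2963; Unit G1 0.0927; Unit PH2 0.2542; Unit 2C 0.0489; Unit 4B 0.3079.
Raw shares: Unit 4A 48,171.66; Unit G1 15,074.42; Unit PH2 41,338.76; Unit 2C 7,951.67; Unit 4B 50,063.49.
At nearest $25: Unit 4A $48,175; Unit G1 $15,075; Unit PH2 $41,350; Unit 2C $7,950; Unit 4B $50,075. Sum = $162,625.
Difference $162,600 − $162,625 = −$25 applied to largest allocation (Unit 4B): Unit 4B becomes $50,050.

Unit 4A: $48,175 | Unit G1: $15,075 | Unit PH2: $41,350 | Unit 2C: $7,950 | Unit 4B: $50,050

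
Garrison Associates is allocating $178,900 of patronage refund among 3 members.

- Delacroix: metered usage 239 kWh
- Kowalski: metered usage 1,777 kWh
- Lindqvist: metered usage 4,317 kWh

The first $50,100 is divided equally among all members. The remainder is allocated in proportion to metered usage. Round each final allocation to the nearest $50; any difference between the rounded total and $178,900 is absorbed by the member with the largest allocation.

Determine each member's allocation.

Equal tier: $50,100 ÷ 3 = $16,700 apiece.
Remainder $128,800 by metered usage (total 6,333): Delacroix 4,860.76 → $4,850; Kowalski 36,140.47 → $36,150; Lindqvist 87,798.77 → $87,800.
Totals: Delacroix $16,700 + $4,850 = $21,550; Kowalski $16,700 + $36,150 = $52,850; Lindqvist $16,700 + $87,800 = $104,500.

Delacroix: $21,550 | Kowalski: $52,850 | Lindqvist: $104,500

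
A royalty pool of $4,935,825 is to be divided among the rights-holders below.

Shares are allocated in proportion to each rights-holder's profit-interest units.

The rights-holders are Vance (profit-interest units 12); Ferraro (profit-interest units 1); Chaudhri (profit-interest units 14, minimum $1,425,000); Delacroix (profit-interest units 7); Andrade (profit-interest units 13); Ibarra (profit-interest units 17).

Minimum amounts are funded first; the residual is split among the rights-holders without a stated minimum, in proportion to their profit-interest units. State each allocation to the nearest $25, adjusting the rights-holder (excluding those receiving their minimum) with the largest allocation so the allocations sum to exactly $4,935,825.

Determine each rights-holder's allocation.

Vance: $842,600; Ferraro: $70,225; Chaudhri: $1,425,000; Delacroix: $491,525; Andrade: $912,825; Ibarra: $1,193,650

Minimums first: Chaudhri $1,425,000. Residual $3,510,825.
Residual split over remaining profit-interest units 50: Vance 842,598.00 → $842,600; Ferraro 70,216.50 → $70,225; Delacroix 491,515.50 → $491,525; Andrade 912,814.50 → $912,825; Ibarra 1,193,680.50 → $1,193,675.
Rounding difference −$25 applied to Ibarra → $1,193,650.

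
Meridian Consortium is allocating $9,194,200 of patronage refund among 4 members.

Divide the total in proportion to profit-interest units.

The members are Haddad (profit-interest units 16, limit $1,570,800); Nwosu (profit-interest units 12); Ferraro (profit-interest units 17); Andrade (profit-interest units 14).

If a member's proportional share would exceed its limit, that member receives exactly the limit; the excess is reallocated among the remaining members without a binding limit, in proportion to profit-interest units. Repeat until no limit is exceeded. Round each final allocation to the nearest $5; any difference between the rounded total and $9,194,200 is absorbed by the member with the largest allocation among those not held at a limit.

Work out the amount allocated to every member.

Haddad: $1,570,800 | Nwosu: $2,127,460 | Ferraro: $3,013,905 | Andrade: $2,482,035

Combined profit-interest units = 59.
Pro-rata shares before constraints: Haddad 2,493,342.37; Nwosu 1,870,006.78; Ferraro 2,649,176.27; Andrade 2,181,674.58.
Held at cap: Haddad ($1,570,800); remaining pool $7,623,400 reallocated over remaining profit-interest units 43.
Shares after redistribution: Nwosu 2,127,460.47 → $2,127,460; Ferraro 3,013,902.33 → $3,013,900; Andrade 2,482,037.21 → $2,482,035.
Rounding difference +$5 applied to Ferraro → $3,013,905.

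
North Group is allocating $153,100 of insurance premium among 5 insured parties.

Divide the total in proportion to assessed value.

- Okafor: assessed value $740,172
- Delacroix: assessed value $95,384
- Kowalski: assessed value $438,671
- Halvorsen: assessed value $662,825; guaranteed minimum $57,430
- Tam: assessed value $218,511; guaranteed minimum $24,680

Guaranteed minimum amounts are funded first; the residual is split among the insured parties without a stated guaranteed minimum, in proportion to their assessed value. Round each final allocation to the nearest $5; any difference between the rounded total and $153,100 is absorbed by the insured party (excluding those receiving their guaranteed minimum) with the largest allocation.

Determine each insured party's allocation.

Okafor: $41,235 · Delacroix: $5,315 · Kowalski: $24,440 · Halvorsen: $57,430 · Tam: $24,680

Fund the minimums — Halvorsen $57,430; Tam $24,680. Residual $70,990.
Residual split over remaining assessed value 1,274,227: Okafor 41,236.62 → $41,235; Delacroix 5,314.05 → $5,315; Kowalski 24,439.33 → $24,440.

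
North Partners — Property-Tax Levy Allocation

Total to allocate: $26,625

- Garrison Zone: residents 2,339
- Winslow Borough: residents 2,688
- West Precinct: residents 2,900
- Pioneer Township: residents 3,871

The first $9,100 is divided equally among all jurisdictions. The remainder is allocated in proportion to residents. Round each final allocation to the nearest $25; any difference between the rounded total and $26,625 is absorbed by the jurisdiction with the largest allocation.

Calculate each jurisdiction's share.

Garrison Zone: $5,750 · Winslow Borough: $6,275 · West Precinct: $6,575 · Pioneer Township: $8,025

First tranche $9,100 split equally: $2,275 each.
Remainder $17,525 by residents (total 11,798): Garrison Zone 3,474.40 → $3,475; Winslow Borough 3,992.81 → $4,000; West Precinct 4,307.72 → $4,300; Pioneer Township 5,750.07 → $5,750.
Totals: Garrison Zone $2,275 + $3,475 = $5,750; Winslow Borough $2,275 + $4,000 = $6,275; West Precinct $2,275 + $4,300 = $6,575; Pioneer Township $2,275 + $5,750 = $8,025.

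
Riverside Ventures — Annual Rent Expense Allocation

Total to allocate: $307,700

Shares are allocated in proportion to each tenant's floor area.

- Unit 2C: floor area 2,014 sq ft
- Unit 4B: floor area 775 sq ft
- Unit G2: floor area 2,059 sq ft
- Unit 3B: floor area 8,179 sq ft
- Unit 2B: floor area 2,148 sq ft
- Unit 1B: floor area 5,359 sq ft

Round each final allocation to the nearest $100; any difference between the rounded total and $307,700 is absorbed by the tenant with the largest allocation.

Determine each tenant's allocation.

Total floor area = 20,534.
Raw shares: Unit 2C 2,014/20,534 × $307,700 = 30,179.59; Unit 4B 775/20,534 × $307,700 = 11,613.30; Unit G2 2,059/20,534 × $307,700 = 30,853.92; Unit 3B 8,179/20,534 × $307,700 = 122,561.52; Unit 2B 2,148/20,534 × $307,700 = 32,187.57; Unit 1B 5,359/20,534 × $307,700 = 80,304.10.
Rounded to nearest $100: Unit 2C $30,200; Unit 4B $11,600; Unit G2 $30,900; Unit 3B $122,600; Unit 2B $32,200; Unit 1B $80,300. Sum = $307,800.
Difference $307,700 − $307,800 = −$100 applied to largest allocation (Unit 3B): Unit 3B becomes $122,500.

Unit 2C: $30,200; Unit 4B: $11,600; Unit G2: $30,900; Unit 3B: $122,500; Unit 2B: $32,200; Unit 1B: $80,300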